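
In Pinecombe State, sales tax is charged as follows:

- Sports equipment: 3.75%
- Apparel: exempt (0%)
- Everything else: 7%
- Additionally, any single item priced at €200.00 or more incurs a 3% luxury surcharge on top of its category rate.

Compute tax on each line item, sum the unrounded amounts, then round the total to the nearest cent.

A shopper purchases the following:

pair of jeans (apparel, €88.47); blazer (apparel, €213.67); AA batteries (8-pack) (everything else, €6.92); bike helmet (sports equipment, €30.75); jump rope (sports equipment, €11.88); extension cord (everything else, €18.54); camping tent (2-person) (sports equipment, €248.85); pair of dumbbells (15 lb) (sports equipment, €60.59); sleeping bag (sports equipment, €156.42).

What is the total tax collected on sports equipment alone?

Bike helmet €30.75: sports equipment → 3.75% → €1.153125
Jump rope €11.88: sports equipment → 3.75% → €0.4455
Camping tent (2-person) €248.85: sports equipment → 3.75% + 3% surcharge = 6.75% → €16.797375
Pair of dumbbells (15 lb) €60.59: sports equipment → 3.75% → €2.272125
Sleeping bag €156.42: sports equipment → 3.75% → €5.86575
Tax on sports equipment: unrounded sum = €26.533875 → €26.53

€26.53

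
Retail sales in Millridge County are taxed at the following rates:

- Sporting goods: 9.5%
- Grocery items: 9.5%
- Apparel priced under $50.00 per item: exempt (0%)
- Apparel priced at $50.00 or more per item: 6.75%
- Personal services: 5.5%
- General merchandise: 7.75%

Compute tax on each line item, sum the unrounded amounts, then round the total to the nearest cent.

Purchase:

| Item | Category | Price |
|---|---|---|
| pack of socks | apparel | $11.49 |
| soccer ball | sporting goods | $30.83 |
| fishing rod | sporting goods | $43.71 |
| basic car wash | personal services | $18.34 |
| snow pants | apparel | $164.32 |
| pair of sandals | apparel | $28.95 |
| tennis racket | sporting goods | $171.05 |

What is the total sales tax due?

Pack of socks $11.49: apparel, under $50.00 → 0% → $0.00
Soccer ball $30.83: sporting goods → 9.5% → $2.92885
Fishing rod $43.71: sporting goods → 9.5% → $4.15245
Basic car wash $18.34: personal services → 5.5% → $1.0087
Snow pants $164.32: apparel, $50.00 or more → 6.75% → $11.0916
Pair of sandals $28.95: apparel, under $50.00 → 0% → $0.00
Tennis racket $171.05: sporting goods → 9.5% → $16.24975
Unrounded tax sum = $35.43135 → $35.43

$35.43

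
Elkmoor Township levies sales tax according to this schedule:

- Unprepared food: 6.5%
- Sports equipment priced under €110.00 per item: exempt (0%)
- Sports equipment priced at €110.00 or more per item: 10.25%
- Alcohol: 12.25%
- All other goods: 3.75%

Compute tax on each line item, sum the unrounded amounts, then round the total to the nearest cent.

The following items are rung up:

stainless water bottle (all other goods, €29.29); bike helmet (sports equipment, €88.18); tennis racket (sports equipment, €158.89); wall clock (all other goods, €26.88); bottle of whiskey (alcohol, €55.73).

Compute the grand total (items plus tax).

€384.19

Stainless water bottle €29.29: all other goods → 3.75% → €1.098375
Bike helmet €88.18: sports equipment, under €110.00 → 0% → €0.00
Tennis racket €158.89: sports equipment, €110.00 or more → 10.25% → €16.286225
Wall clock €26.88: all other goods → 3.75% → €1.008
Bottle of whiskey €55.73: alcohol → 12.25% → €6.826925
Subtotal = €358.97; unrounded tax = €25.219525 → €25.22; total due = €384.19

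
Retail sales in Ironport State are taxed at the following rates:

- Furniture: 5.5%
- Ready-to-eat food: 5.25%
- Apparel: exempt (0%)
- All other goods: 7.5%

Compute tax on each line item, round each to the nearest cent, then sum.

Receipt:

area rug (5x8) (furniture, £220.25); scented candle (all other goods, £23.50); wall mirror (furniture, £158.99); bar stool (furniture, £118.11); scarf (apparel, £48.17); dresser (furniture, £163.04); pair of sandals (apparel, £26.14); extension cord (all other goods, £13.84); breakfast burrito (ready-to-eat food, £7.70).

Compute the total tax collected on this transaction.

£39.52

Area rug (5x8) £220.25: furniture → 5.5% → £12.11
Scented candle £23.50: all other goods → 7.5% → £1.76
Wall mirror £158.99: furniture → 5.5% → £8.74
Bar stool £118.11: furniture → 5.5% → £6.50
Scarf £48.17: apparel → 0% → £0.00
Dresser £163.04: furniture → 5.5% → £8.97
Pair of sandals £26.14: apparel → 0% → £0.00
Extension cord £13.84: all other goods → 7.5% → £1.04
Breakfast burrito £7.70: ready-to-eat food → 5.25% → £0.40
Total tax = £12.11 + £1.76 + £8.74 + £6.50 + £8.97 + £1.04 + £0.40 = £39.52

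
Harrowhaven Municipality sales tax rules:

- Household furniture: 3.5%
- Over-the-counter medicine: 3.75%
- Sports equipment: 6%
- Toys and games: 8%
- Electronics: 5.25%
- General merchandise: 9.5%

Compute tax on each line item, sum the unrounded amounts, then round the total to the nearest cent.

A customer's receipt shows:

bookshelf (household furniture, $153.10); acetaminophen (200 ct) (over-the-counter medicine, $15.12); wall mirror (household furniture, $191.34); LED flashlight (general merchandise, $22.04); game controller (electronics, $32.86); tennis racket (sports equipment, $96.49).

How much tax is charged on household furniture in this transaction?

$12.06

Bookshelf $153.10: household furniture → 3.5% → $5.3585
Wall mirror $191.34: household furniture → 3.5% → $6.6969
Tax on household furniture: unrounded sum = $12.0554 → $12.06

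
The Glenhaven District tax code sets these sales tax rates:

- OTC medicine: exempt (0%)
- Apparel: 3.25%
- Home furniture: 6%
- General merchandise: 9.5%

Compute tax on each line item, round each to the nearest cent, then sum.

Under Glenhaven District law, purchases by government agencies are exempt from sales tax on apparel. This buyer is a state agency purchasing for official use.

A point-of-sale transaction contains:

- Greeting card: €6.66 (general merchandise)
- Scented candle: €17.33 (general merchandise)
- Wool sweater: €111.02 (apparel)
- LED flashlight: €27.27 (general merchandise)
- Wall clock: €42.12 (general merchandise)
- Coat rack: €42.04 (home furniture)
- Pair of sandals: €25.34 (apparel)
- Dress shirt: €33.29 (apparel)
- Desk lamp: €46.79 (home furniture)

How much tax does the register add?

€14.20

Greeting card €6.66: general merchandise → 9.5% → €0.63
Scented candle €17.33: general merchandise → 9.5% → €1.65
Wool sweater €111.02: apparel, buyer-exempt → 0% → €0.00
LED flashlight €27.27: general merchandise → 9.5% → €2.59
Wall clock €42.12: general merchandise → 9.5% → €4.00
Coat rack €42.04: home furniture → 6% → €2.52
Pair of sandals €25.34: apparel, buyer-exempt → 0% → €0.00
Dress shirt €33.29: apparel, buyer-exempt → 0% → €0.00
Desk lamp €46.79: home furniture → 6% → €2.81
Total tax = €0.63 + €1.65 + €2.59 + €4.00 + €2.52 + €2.81 = €14.20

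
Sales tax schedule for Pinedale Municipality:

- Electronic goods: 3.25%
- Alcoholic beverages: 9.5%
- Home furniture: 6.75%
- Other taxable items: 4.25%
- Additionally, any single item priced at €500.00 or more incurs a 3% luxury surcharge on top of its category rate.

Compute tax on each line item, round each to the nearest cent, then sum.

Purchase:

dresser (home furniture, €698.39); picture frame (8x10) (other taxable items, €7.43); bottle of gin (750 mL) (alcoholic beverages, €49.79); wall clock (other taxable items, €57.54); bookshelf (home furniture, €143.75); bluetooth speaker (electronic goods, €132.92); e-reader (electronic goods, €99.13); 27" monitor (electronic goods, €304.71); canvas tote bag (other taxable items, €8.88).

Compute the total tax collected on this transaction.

€103.11

Dresser €698.39: home furniture → 6.75% + 3% surcharge = 9.75% → €68.09
Picture frame (8x10) €7.43: other taxable items → 4.25% → €0.32
Bottle of gin (750 mL) €49.79: alcoholic beverages → 9.5% → €4.73
Wall clock €57.54: other taxable items → 4.25% → €2.45
Bookshelf €143.75: home furniture → 6.75% → €9.70
Bluetooth speaker €132.92: electronic goods → 3.25% → €4.32
E-reader €99.13: electronic goods → 3.25% → €3.22
27" monitor €304.71: electronic goods → 3.25% → €9.90
Canvas tote bag €8.88: other taxable items → 4.25% → €0.38
Total tax = €68.09 + €0.32 + €4.73 + €2.45 + €9.70 + €4.32 + €3.22 + €9.90 + €0.38 = €103.11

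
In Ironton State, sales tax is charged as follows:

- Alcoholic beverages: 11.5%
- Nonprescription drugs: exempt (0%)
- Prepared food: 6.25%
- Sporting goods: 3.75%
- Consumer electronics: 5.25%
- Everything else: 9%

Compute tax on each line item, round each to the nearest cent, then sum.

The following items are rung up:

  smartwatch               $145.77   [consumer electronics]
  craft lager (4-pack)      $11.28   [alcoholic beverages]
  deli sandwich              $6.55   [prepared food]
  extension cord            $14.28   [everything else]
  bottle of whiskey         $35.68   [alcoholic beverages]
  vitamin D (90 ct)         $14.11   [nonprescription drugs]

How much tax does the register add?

Smartwatch $145.77: consumer electronics → 5.25% → $7.65
Craft lager (4-pack) $11.28: alcoholic beverages → 11.5% → $1.30
Deli sandwich $6.55: prepared food → 6.25% → $0.41
Extension cord $14.28: everything else → 9% → $1.29
Bottle of whiskey $35.68: alcoholic beverages → 11.5% → $4.10
Vitamin D (90 ct) $14.11: nonprescription drugs → 0% → $0.00
Total tax = $7.65 + $1.30 + $0.41 + $1.29 + $4.10 = $14.75

$14.75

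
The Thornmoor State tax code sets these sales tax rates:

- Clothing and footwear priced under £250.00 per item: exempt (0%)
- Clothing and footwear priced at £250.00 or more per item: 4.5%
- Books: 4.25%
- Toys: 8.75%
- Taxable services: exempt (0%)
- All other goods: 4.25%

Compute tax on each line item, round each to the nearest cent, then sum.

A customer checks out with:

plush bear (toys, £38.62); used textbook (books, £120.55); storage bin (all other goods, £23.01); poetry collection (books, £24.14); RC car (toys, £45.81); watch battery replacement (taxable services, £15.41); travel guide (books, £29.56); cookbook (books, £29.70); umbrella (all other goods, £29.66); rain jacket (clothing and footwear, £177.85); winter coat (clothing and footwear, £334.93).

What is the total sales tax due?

£33.37

Plush bear £38.62: toys → 8.75% → £3.38
Used textbook £120.55: books → 4.25% → £5.12
Storage bin £23.01: all other goods → 4.25% → £0.98
Poetry collection £24.14: books → 4.25% → £1.03
RC car £45.81: toys → 8.75% → £4.01
Watch battery replacement £15.41: taxable services → 0% → £0.00
Travel guide £29.56: books → 4.25% → £1.26
Cookbook £29.70: books → 4.25% → £1.26
Umbrella £29.66: all other goods → 4.25% → £1.26
Rain jacket £177.85: clothing and footwear, under £250.00 → 0% → £0.00
Winter coat £334.93: clothing and footwear, £250.00 or more → 4.5% → £15.07
Total tax = £3.38 + £5.12 + £0.98 + £1.03 + £4.01 + £1.26 + £1.26 + £1.26 + £15.07 = £33.37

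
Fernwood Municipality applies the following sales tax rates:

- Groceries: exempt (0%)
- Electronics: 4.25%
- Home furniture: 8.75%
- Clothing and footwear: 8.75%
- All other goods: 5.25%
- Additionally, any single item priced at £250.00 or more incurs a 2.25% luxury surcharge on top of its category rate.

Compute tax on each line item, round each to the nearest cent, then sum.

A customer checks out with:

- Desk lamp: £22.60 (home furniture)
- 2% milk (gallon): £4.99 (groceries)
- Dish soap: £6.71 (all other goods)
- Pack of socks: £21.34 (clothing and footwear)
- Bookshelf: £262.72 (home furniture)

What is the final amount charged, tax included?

£351.46

Desk lamp £22.60: home furniture → 8.75% → £1.98
2% milk (gallon) £4.99: groceries → 0% → £0.00
Dish soap £6.71: all other goods → 5.25% → £0.35
Pack of socks £21.34: clothing and footwear → 8.75% → £1.87
Bookshelf £262.72: home furniture → 8.75% + 2.25% surcharge = 11% → £28.90
Subtotal = £318.36; tax = £33.10; total due = £351.46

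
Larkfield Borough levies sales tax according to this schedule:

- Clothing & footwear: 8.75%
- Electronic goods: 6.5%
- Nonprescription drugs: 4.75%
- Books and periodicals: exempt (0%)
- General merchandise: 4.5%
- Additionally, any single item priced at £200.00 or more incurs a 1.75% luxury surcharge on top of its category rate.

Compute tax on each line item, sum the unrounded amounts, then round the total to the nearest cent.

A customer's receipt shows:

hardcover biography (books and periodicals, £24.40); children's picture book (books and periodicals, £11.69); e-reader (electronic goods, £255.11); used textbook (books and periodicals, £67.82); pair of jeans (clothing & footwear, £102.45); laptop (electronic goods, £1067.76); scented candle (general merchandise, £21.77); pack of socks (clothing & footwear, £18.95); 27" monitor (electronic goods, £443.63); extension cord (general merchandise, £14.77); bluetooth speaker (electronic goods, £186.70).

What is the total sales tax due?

£170.14

Hardcover biography £24.40: books and periodicals → 0% → £0.00
Children's picture book £11.69: books and periodicals → 0% → £0.00
E-reader £255.11: electronic goods → 6.5% + 1.75% surcharge = 8.25% → £21.046575
Used textbook £67.82: books and periodicals → 0% → £0.00
Pair of jeans £102.45: clothing & footwear → 8.75% → £8.964375
Laptop £1067.76: electronic goods → 6.5% + 1.75% surcharge = 8.25% → £88.0902
Scented candle £21.77: general merchandise → 4.5% → £0.97965
Pack of socks £18.95: clothing & footwear → 8.75% → £1.658125
27" monitor £443.63: electronic goods → 6.5% + 1.75% surcharge = 8.25% → £36.599475
Extension cord £14.77: general merchandise → 4.5% → £0.66465
Bluetooth speaker £186.70: electronic goods → 6.5% → £12.1355
Unrounded tax sum = £170.13855 → £170.14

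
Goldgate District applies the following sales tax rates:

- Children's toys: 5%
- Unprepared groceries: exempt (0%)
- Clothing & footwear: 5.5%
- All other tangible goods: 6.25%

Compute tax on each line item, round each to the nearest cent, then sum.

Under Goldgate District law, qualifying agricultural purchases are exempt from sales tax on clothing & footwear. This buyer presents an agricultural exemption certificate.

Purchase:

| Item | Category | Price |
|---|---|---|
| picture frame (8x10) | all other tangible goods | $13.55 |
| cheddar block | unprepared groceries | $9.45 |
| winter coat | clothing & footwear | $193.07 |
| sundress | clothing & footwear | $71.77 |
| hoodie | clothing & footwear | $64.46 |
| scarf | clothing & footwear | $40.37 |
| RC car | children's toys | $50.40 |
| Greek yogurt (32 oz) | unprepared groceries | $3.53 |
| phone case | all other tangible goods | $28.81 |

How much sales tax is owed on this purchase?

$5.17

Picture frame (8x10) $13.55: all other tangible goods → 6.25% → $0.85
Cheddar block $9.45: unprepared groceries → 0% → $0.00
Winter coat $193.07: clothing & footwear, buyer-exempt → 0% → $0.00
Sundress $71.77: clothing & footwear, buyer-exempt → 0% → $0.00
Hoodie $64.46: clothing & footwear, buyer-exempt → 0% → $0.00
Scarf $40.37: clothing & footwear, buyer-exempt → 0% → $0.00
RC car $50.40: children's toys → 5% → $2.52
Greek yogurt (32 oz) $3.53: unprepared groceries → 0% → $0.00
Phone case $28.81: all other tangible goods → 6.25% → $1.80
Total tax = $0.85 + $2.52 + $1.80 = $5.17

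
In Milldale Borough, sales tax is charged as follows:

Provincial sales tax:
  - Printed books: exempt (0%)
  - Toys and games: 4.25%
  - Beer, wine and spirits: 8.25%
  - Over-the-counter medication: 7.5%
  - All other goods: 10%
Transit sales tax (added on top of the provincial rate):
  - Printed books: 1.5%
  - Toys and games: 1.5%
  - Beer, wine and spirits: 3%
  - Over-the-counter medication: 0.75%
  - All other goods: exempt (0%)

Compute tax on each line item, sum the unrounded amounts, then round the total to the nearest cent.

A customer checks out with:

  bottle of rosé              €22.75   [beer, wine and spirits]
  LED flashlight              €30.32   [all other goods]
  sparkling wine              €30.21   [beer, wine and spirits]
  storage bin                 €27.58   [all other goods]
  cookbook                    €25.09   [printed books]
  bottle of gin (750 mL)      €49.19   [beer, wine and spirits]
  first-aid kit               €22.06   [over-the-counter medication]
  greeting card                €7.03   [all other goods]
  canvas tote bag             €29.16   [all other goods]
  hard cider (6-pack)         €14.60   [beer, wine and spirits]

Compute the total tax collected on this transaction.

€24.74

Bottle of rosé €22.75: beer, wine and spirits → 8.25% + 3% transit = 11.25% → €2.559375
LED flashlight €30.32: all other goods → 10% + 0% transit = 10% → €3.032
Sparkling wine €30.21: beer, wine and spirits → 8.25% + 3% transit = 11.25% → €3.398625
Storage bin €27.58: all other goods → 10% + 0% transit = 10% → €2.758
Cookbook €25.09: printed books → 0% + 1.5% transit = 1.5% → €0.37635
Bottle of gin (750 mL) €49.19: beer, wine and spirits → 8.25% + 3% transit = 11.25% → €5.533875
First-aid kit €22.06: over-the-counter medication → 7.5% + 0.75% transit = 8.25% → €1.81995
Greeting card €7.03: all other goods → 10% + 0% transit = 10% → €0.703
Canvas tote bag €29.16: all other goods → 10% + 0% transit = 10% → €2.916
Hard cider (6-pack) €14.60: beer, wine and spirits → 8.25% + 3% transit = 11.25% → €1.6425
Unrounded tax sum = €24.739675 → €24.74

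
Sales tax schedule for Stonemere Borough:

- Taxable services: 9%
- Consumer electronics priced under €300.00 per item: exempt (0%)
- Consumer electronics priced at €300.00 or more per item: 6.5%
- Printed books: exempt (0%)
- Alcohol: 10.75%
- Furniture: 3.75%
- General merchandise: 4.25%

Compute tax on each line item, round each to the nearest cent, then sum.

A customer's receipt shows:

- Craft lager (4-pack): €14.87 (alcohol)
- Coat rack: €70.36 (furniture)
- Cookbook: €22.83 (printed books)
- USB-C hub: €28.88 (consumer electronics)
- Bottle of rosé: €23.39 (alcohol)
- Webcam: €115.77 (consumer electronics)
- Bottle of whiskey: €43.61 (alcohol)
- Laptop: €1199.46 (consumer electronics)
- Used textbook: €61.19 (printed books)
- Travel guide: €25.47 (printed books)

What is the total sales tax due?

Craft lager (4-pack) €14.87: alcohol → 10.75% → €1.60
Coat rack €70.36: furniture → 3.75% → €2.64
Cookbook €22.83: printed books → 0% → €0.00
USB-C hub €28.88: consumer electronics, under €300.00 → 0% → €0.00
Bottle of rosé €23.39: alcohol → 10.75% → €2.51
Webcam €115.77: consumer electronics, under €300.00 → 0% → €0.00
Bottle of whiskey €43.61: alcohol → 10.75% → €4.69
Laptop €1199.46: consumer electronics, €300.00 or more → 6.5% → €77.96
Used textbook €61.19: printed books → 0% → €0.00
Travel guide €25.47: printed books → 0% → €0.00
Total tax = €1.60 + €2.64 + €2.51 + €4.69 + €77.96 = €89.40

€89.40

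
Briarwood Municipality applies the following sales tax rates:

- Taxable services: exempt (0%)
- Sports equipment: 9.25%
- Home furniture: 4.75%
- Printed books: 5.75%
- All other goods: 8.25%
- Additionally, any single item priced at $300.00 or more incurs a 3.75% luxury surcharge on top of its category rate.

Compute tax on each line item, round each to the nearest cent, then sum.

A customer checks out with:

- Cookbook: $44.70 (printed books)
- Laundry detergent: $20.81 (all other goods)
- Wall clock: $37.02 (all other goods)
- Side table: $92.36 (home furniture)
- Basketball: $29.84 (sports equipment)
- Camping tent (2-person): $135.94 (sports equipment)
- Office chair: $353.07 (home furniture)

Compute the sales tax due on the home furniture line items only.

Side table $92.36: home furniture → 4.75% → $4.39
Office chair $353.07: home furniture → 4.75% + 3.75% surcharge = 8.5% → $30.01
Tax on home furniture = $4.39 + $30.01 = $34.40

$34.40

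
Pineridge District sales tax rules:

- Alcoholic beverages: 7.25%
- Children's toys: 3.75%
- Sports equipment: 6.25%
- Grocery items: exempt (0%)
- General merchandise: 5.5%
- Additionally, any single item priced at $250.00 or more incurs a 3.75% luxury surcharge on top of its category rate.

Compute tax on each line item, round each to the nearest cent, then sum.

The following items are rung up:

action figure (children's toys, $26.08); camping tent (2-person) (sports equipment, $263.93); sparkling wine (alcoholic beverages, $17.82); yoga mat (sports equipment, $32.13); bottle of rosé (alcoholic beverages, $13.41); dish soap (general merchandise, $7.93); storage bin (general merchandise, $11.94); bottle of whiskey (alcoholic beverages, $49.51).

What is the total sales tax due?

Action figure $26.08: children's toys → 3.75% → $0.98
Camping tent (2-person) $263.93: sports equipment → 6.25% + 3.75% surcharge = 10% → $26.39
Sparkling wine $17.82: alcoholic beverages → 7.25% → $1.29
Yoga mat $32.13: sports equipment → 6.25% → $2.01
Bottle of rosé $13.41: alcoholic beverages → 7.25% → $0.97
Dish soap $7.93: general merchandise → 5.5% → $0.44
Storage bin $11.94: general merchandise → 5.5% → $0.66
Bottle of whiskey $49.51: alcoholic beverages → 7.25% → $3.59
Total tax = $0.98 + $26.39 + $1.29 + $2.01 + $0.97 + $0.44 + $0.66 + $3.59 = $36.33

$36.33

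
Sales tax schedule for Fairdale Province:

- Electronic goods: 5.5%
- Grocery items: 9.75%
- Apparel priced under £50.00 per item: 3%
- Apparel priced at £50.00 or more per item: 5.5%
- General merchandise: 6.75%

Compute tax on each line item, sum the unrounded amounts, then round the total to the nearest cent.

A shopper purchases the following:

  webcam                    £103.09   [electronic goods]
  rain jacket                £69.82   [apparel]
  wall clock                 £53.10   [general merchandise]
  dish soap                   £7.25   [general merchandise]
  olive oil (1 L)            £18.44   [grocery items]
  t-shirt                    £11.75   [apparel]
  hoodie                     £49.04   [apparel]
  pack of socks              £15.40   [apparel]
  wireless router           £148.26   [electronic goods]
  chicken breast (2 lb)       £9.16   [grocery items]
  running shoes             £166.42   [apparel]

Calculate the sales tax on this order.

Webcam £103.09: electronic goods → 5.5% → £5.66995
Rain jacket £69.82: apparel, £50.00 or more → 5.5% → £3.8401
Wall clock £53.10: general merchandise → 6.75% → £3.58425
Dish soap £7.25: general merchandise → 6.75% → £0.489375
Olive oil (1 L) £18.44: grocery items → 9.75% → £1.7979
T-shirt £11.75: apparel, under £50.00 → 3% → £0.3525
Hoodie £49.04: apparel, under £50.00 → 3% → £1.4712
Pack of socks £15.40: apparel, under £50.00 → 3% → £0.462
Wireless router £148.26: electronic goods → 5.5% → £8.1543
Chicken breast (2 lb) £9.16: grocery items → 9.75% → £0.8931
Running shoes £166.42: apparel, £50.00 or more → 5.5% → £9.1531
Unrounded tax sum = £35.867775 → £35.87

£35.87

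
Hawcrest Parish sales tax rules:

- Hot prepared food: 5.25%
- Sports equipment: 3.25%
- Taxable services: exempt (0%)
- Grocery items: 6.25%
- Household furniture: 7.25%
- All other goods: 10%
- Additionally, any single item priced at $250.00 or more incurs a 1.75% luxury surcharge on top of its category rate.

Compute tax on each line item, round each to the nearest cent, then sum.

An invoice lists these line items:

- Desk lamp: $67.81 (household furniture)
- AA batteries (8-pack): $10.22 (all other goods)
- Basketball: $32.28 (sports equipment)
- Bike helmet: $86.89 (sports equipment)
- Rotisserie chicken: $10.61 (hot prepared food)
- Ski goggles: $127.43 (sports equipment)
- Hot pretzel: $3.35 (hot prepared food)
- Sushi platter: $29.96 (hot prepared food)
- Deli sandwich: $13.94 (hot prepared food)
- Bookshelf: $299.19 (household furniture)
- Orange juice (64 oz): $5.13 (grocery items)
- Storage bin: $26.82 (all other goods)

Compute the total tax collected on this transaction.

$46.92

Desk lamp $67.81: household furniture → 7.25% → $4.92
AA batteries (8-pack) $10.22: all other goods → 10% → $1.02
Basketball $32.28: sports equipment → 3.25% → $1.05
Bike helmet $86.89: sports equipment → 3.25% → $2.82
Rotisserie chicken $10.61: hot prepared food → 5.25% → $0.56
Ski goggles $127.43: sports equipment → 3.25% → $4.14
Hot pretzel $3.35: hot prepared food → 5.25% → $0.18
Sushi platter $29.96: hot prepared food → 5.25% → $1.57
Deli sandwich $13.94: hot prepared food → 5.25% → $0.73
Bookshelf $299.19: household furniture → 7.25% + 1.75% surcharge = 9% → $26.93
Orange juice (64 oz) $5.13: grocery items → 6.25% → $0.32
Storage bin $26.82: all other goods → 10% → $2.68
Total tax = $4.92 + $1.02 + $1.05 + $2.82 + $0.56 + $4.14 + $0.18 + $1.57 + $0.73 + $26.93 + $0.32 + $2.68 = $46.92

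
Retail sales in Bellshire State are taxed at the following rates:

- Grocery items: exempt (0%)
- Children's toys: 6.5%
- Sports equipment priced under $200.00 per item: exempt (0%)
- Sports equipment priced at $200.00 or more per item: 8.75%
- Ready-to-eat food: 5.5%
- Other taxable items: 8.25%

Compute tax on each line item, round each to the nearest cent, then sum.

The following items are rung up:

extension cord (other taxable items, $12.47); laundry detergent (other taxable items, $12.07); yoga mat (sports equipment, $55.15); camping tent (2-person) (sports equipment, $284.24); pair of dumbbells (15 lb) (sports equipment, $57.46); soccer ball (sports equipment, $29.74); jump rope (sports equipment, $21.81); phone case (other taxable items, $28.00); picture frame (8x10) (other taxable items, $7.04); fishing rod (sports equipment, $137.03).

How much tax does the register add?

Extension cord $12.47: other taxable items → 8.25% → $1.03
Laundry detergent $12.07: other taxable items → 8.25% → $1.00
Yoga mat $55.15: sports equipment, under $200.00 → 0% → $0.00
Camping tent (2-person) $284.24: sports equipment, $200.00 or more → 8.75% → $24.87
Pair of dumbbells (15 lb) $57.46: sports equipment, under $200.00 → 0% → $0.00
Soccer ball $29.74: sports equipment, under $200.00 → 0% → $0.00
Jump rope $21.81: sports equipment, under $200.00 → 0% → $0.00
Phone case $28.00: other taxable items → 8.25% → $2.31
Picture frame (8x10) $7.04: other taxable items → 8.25% → $0.58
Fishing rod $137.03: sports equipment, under $200.00 → 0% → $0.00
Total tax = $1.03 + $1.00 + $24.87 + $2.31 + $0.58 = $29.79

$29.79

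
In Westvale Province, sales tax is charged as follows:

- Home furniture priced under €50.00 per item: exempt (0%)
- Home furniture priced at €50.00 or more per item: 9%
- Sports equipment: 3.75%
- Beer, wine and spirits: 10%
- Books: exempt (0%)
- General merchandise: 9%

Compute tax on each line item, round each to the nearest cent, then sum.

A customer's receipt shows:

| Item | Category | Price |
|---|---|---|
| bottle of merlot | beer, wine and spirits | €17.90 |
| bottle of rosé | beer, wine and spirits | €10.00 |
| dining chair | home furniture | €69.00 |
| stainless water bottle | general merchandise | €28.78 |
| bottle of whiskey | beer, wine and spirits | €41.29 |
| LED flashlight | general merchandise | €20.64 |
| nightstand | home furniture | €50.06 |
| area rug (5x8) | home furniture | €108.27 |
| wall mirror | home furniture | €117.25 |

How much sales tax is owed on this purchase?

€42.38

Bottle of merlot €17.90: beer, wine and spirits → 10% → €1.79
Bottle of rosé €10.00: beer, wine and spirits → 10% → €1.00
Dining chair €69.00: home furniture, €50.00 or more → 9% → €6.21
Stainless water bottle €28.78: general merchandise → 9% → €2.59
Bottle of whiskey €41.29: beer, wine and spirits → 10% → €4.13
LED flashlight €20.64: general merchandise → 9% → €1.86
Nightstand €50.06: home furniture, €50.00 or more → 9% → €4.51
Area rug (5x8) €108.27: home furniture, €50.00 or more → 9% → €9.74
Wall mirror €117.25: home furniture, €50.00 or more → 9% → €10.55
Total tax = €1.79 + €1.00 + €6.21 + €2.59 + €4.13 + €1.86 + €4.51 + €9.74 + €10.55 = €42.38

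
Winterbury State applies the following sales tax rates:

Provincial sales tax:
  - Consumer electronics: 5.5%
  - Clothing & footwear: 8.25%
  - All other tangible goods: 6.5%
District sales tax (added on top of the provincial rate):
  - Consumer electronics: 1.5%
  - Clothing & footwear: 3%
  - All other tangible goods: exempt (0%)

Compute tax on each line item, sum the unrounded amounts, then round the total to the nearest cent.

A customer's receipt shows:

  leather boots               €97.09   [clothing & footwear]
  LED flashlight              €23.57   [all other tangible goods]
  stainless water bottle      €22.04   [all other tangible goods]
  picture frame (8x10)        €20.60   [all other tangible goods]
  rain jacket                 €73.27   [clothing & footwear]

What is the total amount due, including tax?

Leather boots €97.09: clothing & footwear → 8.25% + 3% district = 11.25% → €10.922625
LED flashlight €23.57: all other tangible goods → 6.5% + 0% district = 6.5% → €1.53205
Stainless water bottle €22.04: all other tangible goods → 6.5% + 0% district = 6.5% → €1.4326
Picture frame (8x10) €20.60: all other tangible goods → 6.5% + 0% district = 6.5% → €1.339
Rain jacket €73.27: clothing & footwear → 8.25% + 3% district = 11.25% → €8.242875
Subtotal = €236.57; unrounded tax = €23.46915 → €23.47; total due = €260.04

€260.04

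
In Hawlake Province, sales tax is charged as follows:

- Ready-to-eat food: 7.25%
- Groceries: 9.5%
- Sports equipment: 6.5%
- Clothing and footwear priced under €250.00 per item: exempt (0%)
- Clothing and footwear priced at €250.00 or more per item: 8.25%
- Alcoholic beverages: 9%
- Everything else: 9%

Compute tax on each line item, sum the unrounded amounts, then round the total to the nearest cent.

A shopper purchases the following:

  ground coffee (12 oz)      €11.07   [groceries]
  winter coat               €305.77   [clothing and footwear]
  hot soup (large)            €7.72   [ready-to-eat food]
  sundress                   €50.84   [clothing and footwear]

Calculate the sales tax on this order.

€26.84

Ground coffee (12 oz) €11.07: groceries → 9.5% → €1.05165
Winter coat €305.77: clothing and footwear, €250.00 or more → 8.25% → €25.226025
Hot soup (large) €7.72: ready-to-eat food → 7.25% → €0.5597
Sundress €50.84: clothing and footwear, under €250.00 → 0% → €0.00
Unrounded tax sum = €26.837375 → €26.84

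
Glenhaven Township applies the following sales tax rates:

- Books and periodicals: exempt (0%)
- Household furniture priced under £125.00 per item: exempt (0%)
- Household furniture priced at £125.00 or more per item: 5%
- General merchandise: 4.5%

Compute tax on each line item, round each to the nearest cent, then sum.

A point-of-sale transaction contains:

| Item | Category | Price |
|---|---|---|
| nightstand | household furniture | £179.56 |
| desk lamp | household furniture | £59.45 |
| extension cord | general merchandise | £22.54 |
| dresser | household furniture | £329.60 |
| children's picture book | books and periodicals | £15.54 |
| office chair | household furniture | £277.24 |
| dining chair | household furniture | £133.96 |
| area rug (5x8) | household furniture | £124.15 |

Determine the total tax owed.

Nightstand £179.56: household furniture, £125.00 or more → 5% → £8.98
Desk lamp £59.45: household furniture, under £125.00 → 0% → £0.00
Extension cord £22.54: general merchandise → 4.5% → £1.01
Dresser £329.60: household furniture, £125.00 or more → 5% → £16.48
Children's picture book £15.54: books and periodicals → 0% → £0.00
Office chair £277.24: household furniture, £125.00 or more → 5% → £13.86
Dining chair £133.96: household furniture, £125.00 or more → 5% → £6.70
Area rug (5x8) £124.15: household furniture, under £125.00 → 0% → £0.00
Total tax = £8.98 + £1.01 + £16.48 + £13.86 + £6.70 = £47.03

£47.03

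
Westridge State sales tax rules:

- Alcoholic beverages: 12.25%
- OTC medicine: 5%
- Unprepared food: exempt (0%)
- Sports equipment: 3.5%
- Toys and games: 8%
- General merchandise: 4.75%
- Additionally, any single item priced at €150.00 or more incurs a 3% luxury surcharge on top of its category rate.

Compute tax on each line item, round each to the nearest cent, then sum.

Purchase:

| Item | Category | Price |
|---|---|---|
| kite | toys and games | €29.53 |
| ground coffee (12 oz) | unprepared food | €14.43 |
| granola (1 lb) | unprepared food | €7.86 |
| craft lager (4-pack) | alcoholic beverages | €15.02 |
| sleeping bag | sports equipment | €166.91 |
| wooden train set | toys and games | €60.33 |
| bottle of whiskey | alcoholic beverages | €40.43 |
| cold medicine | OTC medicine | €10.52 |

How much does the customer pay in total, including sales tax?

€370.39

Kite €29.53: toys and games → 8% → €2.36
Ground coffee (12 oz) €14.43: unprepared food → 0% → €0.00
Granola (1 lb) €7.86: unprepared food → 0% → €0.00
Craft lager (4-pack) €15.02: alcoholic beverages → 12.25% → €1.84
Sleeping bag €166.91: sports equipment → 3.5% + 3% surcharge = 6.5% → €10.85
Wooden train set €60.33: toys and games → 8% → €4.83
Bottle of whiskey €40.43: alcoholic beverages → 12.25% → €4.95
Cold medicine €10.52: OTC medicine → 5% → €0.53
Subtotal = €345.03; tax = €25.36; total due = €370.39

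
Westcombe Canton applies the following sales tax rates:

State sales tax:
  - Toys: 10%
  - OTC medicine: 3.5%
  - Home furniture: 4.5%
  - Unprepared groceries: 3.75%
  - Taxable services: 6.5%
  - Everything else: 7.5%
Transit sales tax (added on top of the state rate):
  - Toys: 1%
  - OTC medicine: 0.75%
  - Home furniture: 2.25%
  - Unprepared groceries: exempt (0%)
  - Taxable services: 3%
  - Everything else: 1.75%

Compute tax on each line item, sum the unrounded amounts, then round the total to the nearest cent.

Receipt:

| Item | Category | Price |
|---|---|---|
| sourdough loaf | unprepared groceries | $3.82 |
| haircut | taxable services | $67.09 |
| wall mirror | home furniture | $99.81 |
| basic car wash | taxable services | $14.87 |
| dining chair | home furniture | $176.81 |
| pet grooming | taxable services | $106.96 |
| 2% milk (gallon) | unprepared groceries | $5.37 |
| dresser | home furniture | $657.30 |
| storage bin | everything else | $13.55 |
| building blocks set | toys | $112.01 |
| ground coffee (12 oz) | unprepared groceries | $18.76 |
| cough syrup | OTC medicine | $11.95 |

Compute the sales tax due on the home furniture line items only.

Wall mirror $99.81: home furniture → 4.5% + 2.25% transit = 6.75% → $6.737175
Dining chair $176.81: home furniture → 4.5% + 2.25% transit = 6.75% → $11.934675
Dresser $657.30: home furniture → 4.5% + 2.25% transit = 6.75% → $44.36775
Tax on home furniture: unrounded sum = $63.0396 → $63.04

$63.04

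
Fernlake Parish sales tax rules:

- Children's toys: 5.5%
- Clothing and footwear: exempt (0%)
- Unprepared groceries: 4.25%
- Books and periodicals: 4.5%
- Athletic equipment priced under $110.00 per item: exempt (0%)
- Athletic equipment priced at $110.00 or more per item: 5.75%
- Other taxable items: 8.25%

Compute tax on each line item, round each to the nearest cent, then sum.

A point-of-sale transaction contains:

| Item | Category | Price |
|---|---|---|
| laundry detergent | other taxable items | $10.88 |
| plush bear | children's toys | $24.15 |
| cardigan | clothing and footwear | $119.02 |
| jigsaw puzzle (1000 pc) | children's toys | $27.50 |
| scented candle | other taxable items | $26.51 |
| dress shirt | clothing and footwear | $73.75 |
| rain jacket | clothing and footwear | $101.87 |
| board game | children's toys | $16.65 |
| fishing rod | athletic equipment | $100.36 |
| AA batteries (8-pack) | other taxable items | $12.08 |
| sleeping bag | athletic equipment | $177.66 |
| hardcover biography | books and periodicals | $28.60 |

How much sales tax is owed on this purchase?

$19.36

Laundry detergent $10.88: other taxable items → 8.25% → $0.90
Plush bear $24.15: children's toys → 5.5% → $1.33
Cardigan $119.02: clothing and footwear → 0% → $0.00
Jigsaw puzzle (1000 pc) $27.50: children's toys → 5.5% → $1.51
Scented candle $26.51: other taxable items → 8.25% → $2.19
Dress shirt $73.75: clothing and footwear → 0% → $0.00
Rain jacket $101.87: clothing and footwear → 0% → $0.00
Board game $16.65: children's toys → 5.5% → $0.92
Fishing rod $100.36: athletic equipment, under $110.00 → 0% → $0.00
AA batteries (8-pack) $12.08: other taxable items → 8.25% → $1.00
Sleeping bag $177.66: athletic equipment, $110.00 or more → 5.75% → $10.22
Hardcover biography $28.60: books and periodicals → 4.5% → $1.29
Total tax = $0.90 + $1.33 + $1.51 + $2.19 + $0.92 + $1.00 + $10.22 + $1.29 = $19.36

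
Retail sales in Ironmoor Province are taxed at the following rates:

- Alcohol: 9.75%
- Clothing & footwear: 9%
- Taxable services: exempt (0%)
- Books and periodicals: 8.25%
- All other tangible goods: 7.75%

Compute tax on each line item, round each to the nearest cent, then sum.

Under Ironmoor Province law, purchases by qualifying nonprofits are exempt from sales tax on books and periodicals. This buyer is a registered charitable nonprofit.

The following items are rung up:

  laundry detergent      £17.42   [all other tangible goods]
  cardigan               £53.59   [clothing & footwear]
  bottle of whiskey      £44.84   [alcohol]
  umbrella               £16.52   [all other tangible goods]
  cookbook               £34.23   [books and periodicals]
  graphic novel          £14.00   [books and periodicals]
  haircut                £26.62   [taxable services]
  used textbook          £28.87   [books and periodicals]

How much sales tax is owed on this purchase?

Laundry detergent £17.42: all other tangible goods → 7.75% → £1.35
Cardigan £53.59: clothing & footwear → 9% → £4.82
Bottle of whiskey £44.84: alcohol → 9.75% → £4.37
Umbrella £16.52: all other tangible goods → 7.75% → £1.28
Cookbook £34.23: books and periodicals, buyer-exempt → 0% → £0.00
Graphic novel £14.00: books and periodicals, buyer-exempt → 0% → £0.00
Haircut £26.62: taxable services → 0% → £0.00
Used textbook £28.87: books and periodicals, buyer-exempt → 0% → £0.00
Total tax = £1.35 + £4.82 + £4.37 + £1.28 = £11.82

£11.82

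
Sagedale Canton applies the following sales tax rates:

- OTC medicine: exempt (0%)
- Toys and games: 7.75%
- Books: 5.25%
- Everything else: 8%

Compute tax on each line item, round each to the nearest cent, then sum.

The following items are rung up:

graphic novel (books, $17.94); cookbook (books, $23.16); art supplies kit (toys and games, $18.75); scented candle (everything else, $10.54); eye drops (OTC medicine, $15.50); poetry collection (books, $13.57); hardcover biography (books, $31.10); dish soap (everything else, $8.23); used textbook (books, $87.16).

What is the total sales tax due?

Graphic novel $17.94: books → 5.25% → $0.94
Cookbook $23.16: books → 5.25% → $1.22
Art supplies kit $18.75: toys and games → 7.75% → $1.45
Scented candle $10.54: everything else → 8% → $0.84
Eye drops $15.50: OTC medicine → 0% → $0.00
Poetry collection $13.57: books → 5.25% → $0.71
Hardcover biography $31.10: books → 5.25% → $1.63
Dish soap $8.23: everything else → 8% → $0.66
Used textbook $87.16: books → 5.25% → $4.58
Total tax = $0.94 + $1.22 + $1.45 + $0.84 + $0.71 + $1.63 + $0.66 + $4.58 = $12.03

$12.03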